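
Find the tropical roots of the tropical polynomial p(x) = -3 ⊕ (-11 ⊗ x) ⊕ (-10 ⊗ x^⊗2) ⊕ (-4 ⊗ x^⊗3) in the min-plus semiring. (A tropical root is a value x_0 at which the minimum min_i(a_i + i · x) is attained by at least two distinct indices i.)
Roots: {-6, -1, 8}

Each tropical root is a break point of the lower envelope of the lines y = a_i + i · x (there are 4 lines, with slopes 0, 1, ..., 3). Only the lines that attain the minimum somewhere contribute to roots; other lines are dominated. Here the surviving (envelope) indices are i = 3, i = 2, i = 1, i = 0.
Intersections between consecutive envelope lines give the roots: for adjacent envelope indices i < j the intersection is x = (a_i − a_j) / (j − i). Reading off the sorted break points: {-6, -1, 8}.
Verification: at each break x_0, at least two indices attain the minimum of min_i(a_i + i · x_0).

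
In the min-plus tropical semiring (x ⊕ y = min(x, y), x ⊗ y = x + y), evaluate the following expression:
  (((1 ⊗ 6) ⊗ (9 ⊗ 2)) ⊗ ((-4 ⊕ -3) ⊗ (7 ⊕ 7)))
(((1 ⊗ 6) ⊗ (9 ⊗ 2)) ⊗ ((-4 ⊕ -3) ⊗ (7 ⊕ 7))) = 21

Expand innermost to outermost. Recall ⊕ takes the minimum of its arguments and ⊗ takes their sum. Working out the expression (((1 ⊗ 6) ⊗ (9 ⊗ 2)) ⊗ ((-4 ⊕ -3) ⊗ (7 ⊕ 7))) gives 21.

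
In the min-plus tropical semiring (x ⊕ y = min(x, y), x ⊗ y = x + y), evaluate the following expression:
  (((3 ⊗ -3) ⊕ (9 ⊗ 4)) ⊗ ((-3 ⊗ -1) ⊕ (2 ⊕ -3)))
(((3 ⊗ -3) ⊕ (9 ⊗ 4)) ⊗ ((-3 ⊗ -1) ⊕ (2 ⊕ -3))) = -4

Expand innermost to outermost. Recall ⊕ takes the minimum of its arguments and ⊗ takes their sum. Working out the expression (((3 ⊗ -3) ⊕ (9 ⊗ 4)) ⊗ ((-3 ⊗ -1) ⊕ (2 ⊕ -3))) gives -4.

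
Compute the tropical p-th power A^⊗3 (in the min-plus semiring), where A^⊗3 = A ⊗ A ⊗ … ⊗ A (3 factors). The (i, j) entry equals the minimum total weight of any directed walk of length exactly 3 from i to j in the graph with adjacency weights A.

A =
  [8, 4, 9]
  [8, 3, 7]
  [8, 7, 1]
A^⊗3 =
  [15, 10, 11]
  [14, 9, 9]
  [10, 9, 3]

Each entry (A^⊗3)_ij equals the minimum over all length-3 walks i = v_0 → v_1 → … → v_3 = j of Σ_t A[v_t][v_{t+1}]. For example, for (i, j) = (0, 2) we minimise over 9 possible intermediate vertex sequences; the minimum is 11, attained along the walk 0 → 2 → 2 → 2.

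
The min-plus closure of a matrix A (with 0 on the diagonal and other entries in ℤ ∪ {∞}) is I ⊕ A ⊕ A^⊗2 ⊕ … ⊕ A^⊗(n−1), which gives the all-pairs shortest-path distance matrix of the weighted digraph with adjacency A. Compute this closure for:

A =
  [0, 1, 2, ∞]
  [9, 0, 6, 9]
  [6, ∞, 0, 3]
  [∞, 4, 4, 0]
Closure =
  [0, 1, 2, 5]
  [9, 0, 6, 9]
  [6, 7, 0, 3]
  [10, 4, 4, 0]

This is the Floyd-Warshall all-pairs shortest-path computation. For each intermediate vertex k = 0, 1, …, 3, update dist[i][j] ← min(dist[i][j], dist[i][k] + dist[k][j]). The final matrix gives, for each (i, j), the minimum total weight of any directed path from i to j (possibly empty when i = j).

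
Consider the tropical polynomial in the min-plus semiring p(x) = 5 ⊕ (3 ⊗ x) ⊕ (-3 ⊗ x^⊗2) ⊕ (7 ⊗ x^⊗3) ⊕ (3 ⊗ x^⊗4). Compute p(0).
p(0) = -3

A tropical monomial a ⊗ x^⊗i evaluates to a + i · x. Evaluating each term at x = 0:
  Term 0 contributes 5 + 0 · 0 = 5
  Term 1 contributes 3 + 1 · 0 = 3
  Term 2 contributes -3 + 2 · 0 = -3
  Term 3 contributes 7 + 3 · 0 = 7
  Term 4 contributes 3 + 4 · 0 = 3
p(0) = ⊕ of these = min[5, 3, -3, 7, 3] = -3.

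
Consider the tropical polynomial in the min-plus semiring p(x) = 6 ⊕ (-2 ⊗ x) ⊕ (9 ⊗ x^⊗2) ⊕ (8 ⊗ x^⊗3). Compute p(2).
p(2) = 0

A tropical monomial a ⊗ x^⊗i evaluates to a + i · x. Evaluating each term at x = 2:
  Term 0 contributes 6 + 0 · 2 = 6
  Term 1 contributes -2 + 1 · 2 = 0
  Term 2 contributes 9 + 2 · 2 = 13
  Term 3 contributes 8 + 3 · 2 = 14
p(2) = ⊕ of these = min[6, 0, 13, 14] = 0.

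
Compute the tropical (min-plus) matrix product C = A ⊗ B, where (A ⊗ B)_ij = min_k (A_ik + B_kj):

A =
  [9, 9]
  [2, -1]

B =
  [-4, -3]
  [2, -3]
A ⊗ B =
  [5, 6]
  [-2, -4]

Apply the min-plus product entry-by-entry:
  C[0][0] = min over k of (A[0][0] + B[0][0] = 9 + -4 = 5, A[0][1] + B[1][0] = 9 + 2 = 11) = 5 (attained at k = 0)
  C[0][1] = min over k of (A[0][0] + B[0][1] = 9 + -3 = 6, A[0][1] + B[1][1] = 9 + -3 = 6) = 6 (attained at k = 0)
  C[1][0] = min over k of (A[1][0] + B[0][0] = 2 + -4 = -2, A[1][1] + B[1][0] = -1 + 2 = 1) = -2 (attained at k = 0)
  C[1][1] = min over k of (A[1][0] + B[0][1] = 2 + -3 = -1, A[1][1] + B[1][1] = -1 + -3 = -4) = -4 (attained at k = 1)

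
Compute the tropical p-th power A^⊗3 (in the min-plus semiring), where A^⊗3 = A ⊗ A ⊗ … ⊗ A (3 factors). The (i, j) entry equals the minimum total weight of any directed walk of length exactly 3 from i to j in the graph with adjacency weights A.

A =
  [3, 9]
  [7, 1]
A^⊗3 =
  [9, 11]
  [9, 3]

Each entry (A^⊗3)_ij equals the minimum over all length-3 walks i = v_0 → v_1 → … → v_3 = j of Σ_t A[v_t][v_{t+1}]. For example, for (i, j) = (0, 1) we minimise over 4 possible intermediate vertex sequences; the minimum is 11, attained along the walk 0 → 1 → 1 → 1.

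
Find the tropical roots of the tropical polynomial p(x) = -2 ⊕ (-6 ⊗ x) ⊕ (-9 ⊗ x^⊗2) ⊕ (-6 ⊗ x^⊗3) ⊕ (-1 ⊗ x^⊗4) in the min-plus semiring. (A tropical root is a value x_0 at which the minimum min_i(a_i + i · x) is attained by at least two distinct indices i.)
Roots: {-5, -3, 3, 4}

Each tropical root is a break point of the lower envelope of the lines y = a_i + i · x (there are 5 lines, with slopes 0, 1, ..., 4). Only the lines that attain the minimum somewhere contribute to roots; other lines are dominated. Here the surviving (envelope) indices are i = 4, i = 3, i = 2, i = 1, i = 0.
Intersections between consecutive envelope lines give the roots: for adjacent envelope indices i < j the intersection is x = (a_i − a_j) / (j − i). Reading off the sorted break points: {-5, -3, 3, 4}.
Verification: at each break x_0, at least two indices attain the minimum of min_i(a_i + i · x_0).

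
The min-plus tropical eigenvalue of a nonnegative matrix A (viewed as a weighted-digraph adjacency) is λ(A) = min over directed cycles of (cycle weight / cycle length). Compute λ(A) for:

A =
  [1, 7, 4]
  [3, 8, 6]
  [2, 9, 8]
λ(A) = 1

Enumerate directed cycles and compute their means (weight / length). Sample:
  cycle 0 → 0: weight = 1, length = 1, mean = 1/1 ≈ 1.000
  cycle 1 → 1: weight = 8, length = 1, mean = 8/1 ≈ 8.000
  cycle 2 → 2: weight = 8, length = 1, mean = 8/1 ≈ 8.000
  cycle 0 → 1 → 0: weight = 10, length = 2, mean = 10/2 ≈ 5.000
  cycle 0 → 2 → 0: weight = 6, length = 2, mean = 6/2 ≈ 3.000
  cycle 1 → 0 → 1: weight = 10, length = 2, mean = 10/2 ≈ 5.000
Minimum mean = 1.000, attained e.g. along the cycle 0 → 0 with weight 1 and length 1. So λ(A) = 1/1 = 1.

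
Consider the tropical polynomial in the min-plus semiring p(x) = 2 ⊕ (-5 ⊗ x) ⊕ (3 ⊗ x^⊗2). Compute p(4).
p(4) = -1

A tropical monomial a ⊗ x^⊗i evaluates to a + i · x. Evaluating each term at x = 4:
  Term 0 contributes 2 + 0 · 4 = 2
  Term 1 contributes -5 + 1 · 4 = -1
  Term 2 contributes 3 + 2 · 4 = 11
p(4) = ⊕ of these = min[2, -1, 11] = -1.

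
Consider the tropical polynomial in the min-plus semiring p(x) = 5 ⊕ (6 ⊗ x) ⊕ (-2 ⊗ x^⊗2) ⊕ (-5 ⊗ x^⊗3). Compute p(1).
p(1) = -2

A tropical monomial a ⊗ x^⊗i evaluates to a + i · x. Evaluating each term at x = 1:
  Term 0 contributes 5 + 0 · 1 = 5
  Term 1 contributes 6 + 1 · 1 = 7
  Term 2 contributes -2 + 2 · 1 = 0
  Term 3 contributes -5 + 3 · 1 = -2
p(1) = ⊕ of these = min[5, 7, 0, -2] = -2.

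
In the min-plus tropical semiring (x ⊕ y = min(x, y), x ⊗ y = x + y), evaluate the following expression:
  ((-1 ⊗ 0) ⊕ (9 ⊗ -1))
((-1 ⊗ 0) ⊕ (9 ⊗ -1)) = -1

Expand innermost to outermost. Recall ⊕ takes the minimum of its arguments and ⊗ takes their sum. Working out the expression ((-1 ⊗ 0) ⊕ (9 ⊗ -1)) gives -1.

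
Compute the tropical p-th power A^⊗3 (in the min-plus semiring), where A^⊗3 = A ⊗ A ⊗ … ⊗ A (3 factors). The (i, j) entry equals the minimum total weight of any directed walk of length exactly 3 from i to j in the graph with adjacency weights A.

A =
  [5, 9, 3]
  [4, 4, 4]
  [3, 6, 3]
A^⊗3 =
  [9, 12, 9]
  [10, 12, 10]
  [9, 12, 9]

Each entry (A^⊗3)_ij equals the minimum over all length-3 walks i = v_0 → v_1 → … → v_3 = j of Σ_t A[v_t][v_{t+1}]. For example, for (i, j) = (0, 2) we minimise over 9 possible intermediate vertex sequences; the minimum is 9, attained along the walk 0 → 2 → 0 → 2.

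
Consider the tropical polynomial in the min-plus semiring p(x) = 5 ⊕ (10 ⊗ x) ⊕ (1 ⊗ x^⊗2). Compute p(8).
p(8) = 5

A tropical monomial a ⊗ x^⊗i evaluates to a + i · x. Evaluating each term at x = 8:
  Term 0 contributes 5 + 0 · 8 = 5
  Term 1 contributes 10 + 1 · 8 = 18
  Term 2 contributes 1 + 2 · 8 = 17
p(8) = ⊕ of these = min[5, 18, 17] = 5.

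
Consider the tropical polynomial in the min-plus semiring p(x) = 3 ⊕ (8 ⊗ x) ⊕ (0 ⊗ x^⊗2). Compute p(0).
p(0) = 0

A tropical monomial a ⊗ x^⊗i evaluates to a + i · x. Evaluating each term at x = 0:
  Term 0 contributes 3 + 0 · 0 = 3
  Term 1 contributes 8 + 1 · 0 = 8
  Term 2 contributes 0 + 2 · 0 = 0
p(0) = ⊕ of these = min[3, 8, 0] = 0.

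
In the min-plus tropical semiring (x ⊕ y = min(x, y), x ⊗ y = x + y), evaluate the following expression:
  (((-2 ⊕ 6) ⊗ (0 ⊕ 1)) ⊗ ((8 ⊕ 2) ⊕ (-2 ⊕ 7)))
(((-2 ⊕ 6) ⊗ (0 ⊕ 1)) ⊗ ((8 ⊕ 2) ⊕ (-2 ⊕ 7))) = -4

Expand innermost to outermost. Recall ⊕ takes the minimum of its arguments and ⊗ takes their sum. Working out the expression (((-2 ⊕ 6) ⊗ (0 ⊕ 1)) ⊗ ((8 ⊕ 2) ⊕ (-2 ⊕ 7))) gives -4.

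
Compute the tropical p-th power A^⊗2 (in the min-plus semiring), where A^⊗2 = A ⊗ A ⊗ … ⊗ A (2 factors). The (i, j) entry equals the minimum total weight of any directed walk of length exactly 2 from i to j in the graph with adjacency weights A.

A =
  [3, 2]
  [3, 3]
A^⊗2 =
  [5, 5]
  [6, 5]

Each entry (A^⊗2)_ij equals the minimum over all length-2 walks i = v_0 → v_1 → … → v_2 = j of Σ_t A[v_t][v_{t+1}]. For example, for (i, j) = (0, 1) we minimise over 2 possible intermediate vertex sequences; the minimum is 5, attained along the walk 0 → 0 → 1.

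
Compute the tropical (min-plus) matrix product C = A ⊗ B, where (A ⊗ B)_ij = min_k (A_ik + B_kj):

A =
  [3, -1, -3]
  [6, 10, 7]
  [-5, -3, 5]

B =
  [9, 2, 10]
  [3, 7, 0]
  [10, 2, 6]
A ⊗ B =
  [2, -1, -1]
  [13, 8, 10]
  [0, -3, -3]

Apply the min-plus product entry-by-entry:
  C[0][0] = min over k of (A[0][0] + B[0][0] = 3 + 9 = 12, A[0][1] + B[1][0] = -1 + 3 = 2, A[0][2] + B[2][0] = -3 + 10 = 7) = 2 (attained at k = 1)
  C[0][1] = min over k of (A[0][0] + B[0][1] = 3 + 2 = 5, A[0][1] + B[1][1] = -1 + 7 = 6, A[0][2] + B[2][1] = -3 + 2 = -1) = -1 (attained at k = 2)
  C[0][2] = min over k of (A[0][0] + B[0][2] = 3 + 10 = 13, A[0][1] + B[1][2] = -1 + 0 = -1, A[0][2] + B[2][2] = -3 + 6 = 3) = -1 (attained at k = 1)
  C[1][0] = min over k of (A[1][0] + B[0][0] = 6 + 9 = 15, A[1][1] + B[1][0] = 10 + 3 = 13, A[1][2] + B[2][0] = 7 + 10 = 17) = 13 (attained at k = 1)
  C[1][1] = min over k of (A[1][0] + B[0][1] = 6 + 2 = 8, A[1][1] + B[1][1] = 10 + 7 = 17, A[1][2] + B[2][1] = 7 + 2 = 9) = 8 (attained at k = 0)
  C[1][2] = min over k of (A[1][0] + B[0][2] = 6 + 10 = 16, A[1][1] + B[1][2] = 10 + 0 = 10, A[1][2] + B[2][2] = 7 + 6 = 13) = 10 (attained at k = 1)
  C[2][0] = min over k of (A[2][0] + B[0][0] = -5 + 9 = 4, A[2][1] + B[1][0] = -3 + 3 = 0, A[2][2] + B[2][0] = 5 + 10 = 15) = 0 (attained at k = 1)
  C[2][1] = min over k of (A[2][0] + B[0][1] = -5 + 2 = -3, A[2][1] + B[1][1] = -3 + 7 = 4, A[2][2] + B[2][1] = 5 + 2 = 7) = -3 (attained at k = 0)
  C[2][2] = min over k of (A[2][0] + B[0][2] = -5 + 10 = 5, A[2][1] + B[1][2] = -3 + 0 = -3, A[2][2] + B[2][2] = 5 + 6 = 11) = -3 (attained at k = 1)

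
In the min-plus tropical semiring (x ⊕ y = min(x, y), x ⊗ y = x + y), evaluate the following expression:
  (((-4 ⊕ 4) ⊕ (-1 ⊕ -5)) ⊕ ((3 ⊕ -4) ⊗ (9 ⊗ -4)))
(((-4 ⊕ 4) ⊕ (-1 ⊕ -5)) ⊕ ((3 ⊕ -4) ⊗ (9 ⊗ -4))) = -5

Expand innermost to outermost. Recall ⊕ takes the minimum of its arguments and ⊗ takes their sum. Working out the expression (((-4 ⊕ 4) ⊕ (-1 ⊕ -5)) ⊕ ((3 ⊕ -4) ⊗ (9 ⊗ -4))) gives -5.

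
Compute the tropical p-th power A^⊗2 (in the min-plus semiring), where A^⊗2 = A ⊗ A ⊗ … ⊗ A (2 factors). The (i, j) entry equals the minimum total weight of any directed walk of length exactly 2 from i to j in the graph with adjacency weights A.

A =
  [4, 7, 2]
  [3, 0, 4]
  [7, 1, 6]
A^⊗2 =
  [8, 3, 6]
  [3, 0, 4]
  [4, 1, 5]

Each entry (A^⊗2)_ij equals the minimum over all length-2 walks i = v_0 → v_1 → … → v_2 = j of Σ_t A[v_t][v_{t+1}]. For example, for (i, j) = (0, 2) we minimise over 3 possible intermediate vertex sequences; the minimum is 6, attained along the walk 0 → 0 → 2.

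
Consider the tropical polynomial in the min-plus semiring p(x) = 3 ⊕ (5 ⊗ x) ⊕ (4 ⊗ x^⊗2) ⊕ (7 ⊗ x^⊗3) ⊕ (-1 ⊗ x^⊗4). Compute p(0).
p(0) = -1

A tropical monomial a ⊗ x^⊗i evaluates to a + i · x. Evaluating each term at x = 0:
  Term 0 contributes 3 + 0 · 0 = 3
  Term 1 contributes 5 + 1 · 0 = 5
  Term 2 contributes 4 + 2 · 0 = 4
  Term 3 contributes 7 + 3 · 0 = 7
  Term 4 contributes -1 + 4 · 0 = -1
p(0) = ⊕ of these = min[3, 5, 4, 7, -1] = -1.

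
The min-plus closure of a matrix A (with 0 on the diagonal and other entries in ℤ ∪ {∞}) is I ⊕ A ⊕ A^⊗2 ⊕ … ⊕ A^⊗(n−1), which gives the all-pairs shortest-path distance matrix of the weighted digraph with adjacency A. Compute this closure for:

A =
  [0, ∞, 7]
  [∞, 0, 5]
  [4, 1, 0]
Closure =
  [0, 8, 7]
  [9, 0, 5]
  [4, 1, 0]

This is the Floyd-Warshall all-pairs shortest-path computation. For each intermediate vertex k = 0, 1, …, 2, update dist[i][j] ← min(dist[i][j], dist[i][k] + dist[k][j]). The final matrix gives, for each (i, j), the minimum total weight of any directed path from i to j (possibly empty when i = j).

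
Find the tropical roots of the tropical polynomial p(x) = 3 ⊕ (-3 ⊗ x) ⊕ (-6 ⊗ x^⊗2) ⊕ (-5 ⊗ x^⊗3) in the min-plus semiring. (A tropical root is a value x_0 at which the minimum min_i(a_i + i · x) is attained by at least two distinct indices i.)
Roots: {-1, 3, 6}

Each tropical root is a break point of the lower envelope of the lines y = a_i + i · x (there are 4 lines, with slopes 0, 1, ..., 3). Only the lines that attain the minimum somewhere contribute to roots; other lines are dominated. Here the surviving (envelope) indices are i = 3, i = 2, i = 1, i = 0.
Intersections between consecutive envelope lines give the roots: for adjacent envelope indices i < j the intersection is x = (a_i − a_j) / (j − i). Reading off the sorted break points: {-1, 3, 6}.
Verification: at each break x_0, at least two indices attain the minimum of min_i(a_i + i · x_0).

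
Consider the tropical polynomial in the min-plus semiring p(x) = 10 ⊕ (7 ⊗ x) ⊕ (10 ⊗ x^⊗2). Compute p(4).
p(4) = 10

A tropical monomial a ⊗ x^⊗i evaluates to a + i · x. Evaluating each term at x = 4:
  Term 0 contributes 10 + 0 · 4 = 10
  Term 1 contributes 7 + 1 · 4 = 11
  Term 2 contributes 10 + 2 · 4 = 18
p(4) = ⊕ of these = min[10, 11, 18] = 10.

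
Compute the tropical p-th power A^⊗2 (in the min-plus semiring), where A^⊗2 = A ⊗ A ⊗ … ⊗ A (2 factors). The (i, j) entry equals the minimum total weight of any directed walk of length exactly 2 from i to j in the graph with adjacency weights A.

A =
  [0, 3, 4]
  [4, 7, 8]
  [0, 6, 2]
A^⊗2 =
  [0, 3, 4]
  [4, 7, 8]
  [0, 3, 4]

Each entry (A^⊗2)_ij equals the minimum over all length-2 walks i = v_0 → v_1 → … → v_2 = j of Σ_t A[v_t][v_{t+1}]. For example, for (i, j) = (0, 2) we minimise over 3 possible intermediate vertex sequences; the minimum is 4, attained along the walk 0 → 0 → 2.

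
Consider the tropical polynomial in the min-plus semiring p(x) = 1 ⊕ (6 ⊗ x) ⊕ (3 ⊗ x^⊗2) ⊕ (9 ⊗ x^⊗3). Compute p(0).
p(0) = 1

A tropical monomial a ⊗ x^⊗i evaluates to a + i · x. Evaluating each term at x = 0:
  Term 0 contributes 1 + 0 · 0 = 1
  Term 1 contributes 6 + 1 · 0 = 6
  Term 2 contributes 3 + 2 · 0 = 3
  Term 3 contributes 9 + 3 · 0 = 9
p(0) = ⊕ of these = min[1, 6, 3, 9] = 1.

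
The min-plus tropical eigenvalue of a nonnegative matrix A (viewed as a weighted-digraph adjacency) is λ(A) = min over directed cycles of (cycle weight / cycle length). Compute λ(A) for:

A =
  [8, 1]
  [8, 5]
λ(A) = 9/2

Enumerate directed cycles and compute their means (weight / length). Sample:
  cycle 0 → 0: weight = 8, length = 1, mean = 8/1 ≈ 8.000
  cycle 1 → 1: weight = 5, length = 1, mean = 5/1 ≈ 5.000
  cycle 0 → 1 → 0: weight = 9, length = 2, mean = 9/2 ≈ 4.500
  cycle 1 → 0 → 1: weight = 9, length = 2, mean = 9/2 ≈ 4.500
Minimum mean = 4.500, attained e.g. along the cycle 0 → 1 → 0 with weight 9 and length 2. So λ(A) = 9/2 = 9/2.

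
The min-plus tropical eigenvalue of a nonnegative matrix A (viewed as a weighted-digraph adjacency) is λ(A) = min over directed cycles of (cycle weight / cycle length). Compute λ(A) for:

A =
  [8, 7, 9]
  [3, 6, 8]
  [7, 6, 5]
λ(A) = 5

Enumerate directed cycles and compute their means (weight / length). Sample:
  cycle 0 → 0: weight = 8, length = 1, mean = 8/1 ≈ 8.000
  cycle 1 → 1: weight = 6, length = 1, mean = 6/1 ≈ 6.000
  cycle 2 → 2: weight = 5, length = 1, mean = 5/1 ≈ 5.000
  cycle 0 → 1 → 0: weight = 10, length = 2, mean = 10/2 ≈ 5.000
  cycle 0 → 2 → 0: weight = 16, length = 2, mean = 16/2 ≈ 8.000
  cycle 1 → 0 → 1: weight = 10, length = 2, mean = 10/2 ≈ 5.000
Minimum mean = 5.000, attained e.g. along the cycle 2 → 2 with weight 5 and length 1. So λ(A) = 5/1 = 5.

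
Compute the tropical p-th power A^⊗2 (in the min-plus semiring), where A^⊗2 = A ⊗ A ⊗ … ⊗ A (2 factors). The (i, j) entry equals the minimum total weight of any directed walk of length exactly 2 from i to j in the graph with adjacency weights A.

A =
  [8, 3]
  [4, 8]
A^⊗2 =
  [7, 11]
  [12, 7]

Each entry (A^⊗2)_ij equals the minimum over all length-2 walks i = v_0 → v_1 → … → v_2 = j of Σ_t A[v_t][v_{t+1}]. For example, for (i, j) = (0, 1) we minimise over 2 possible intermediate vertex sequences; the minimum is 11, attained along the walk 0 → 0 → 1.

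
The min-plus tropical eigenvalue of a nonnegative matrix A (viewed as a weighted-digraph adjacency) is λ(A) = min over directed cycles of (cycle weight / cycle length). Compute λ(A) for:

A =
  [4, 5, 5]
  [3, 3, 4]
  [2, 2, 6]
λ(A) = 3

Enumerate directed cycles and compute their means (weight / length). Sample:
  cycle 0 → 0: weight = 4, length = 1, mean = 4/1 ≈ 4.000
  cycle 1 → 1: weight = 3, length = 1, mean = 3/1 ≈ 3.000
  cycle 2 → 2: weight = 6, length = 1, mean = 6/1 ≈ 6.000
  cycle 0 → 1 → 0: weight = 8, length = 2, mean = 8/2 ≈ 4.000
  cycle 0 → 2 → 0: weight = 7, length = 2, mean = 7/2 ≈ 3.500
  cycle 1 → 0 → 1: weight = 8, length = 2, mean = 8/2 ≈ 4.000
Minimum mean = 3.000, attained e.g. along the cycle 1 → 1 with weight 3 and length 1. So λ(A) = 3/1 = 3.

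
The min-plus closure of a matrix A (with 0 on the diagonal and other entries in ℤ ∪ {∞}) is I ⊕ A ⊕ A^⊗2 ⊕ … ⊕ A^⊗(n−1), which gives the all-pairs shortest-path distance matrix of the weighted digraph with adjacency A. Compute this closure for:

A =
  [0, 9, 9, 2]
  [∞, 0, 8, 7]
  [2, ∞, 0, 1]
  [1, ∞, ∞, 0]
Closure =
  [0, 9, 9, 2]
  [8, 0, 8, 7]
  [2, 11, 0, 1]
  [1, 10, 10, 0]

This is the Floyd-Warshall all-pairs shortest-path computation. For each intermediate vertex k = 0, 1, …, 3, update dist[i][j] ← min(dist[i][j], dist[i][k] + dist[k][j]). The final matrix gives, for each (i, j), the minimum total weight of any directed path from i to j (possibly empty when i = j).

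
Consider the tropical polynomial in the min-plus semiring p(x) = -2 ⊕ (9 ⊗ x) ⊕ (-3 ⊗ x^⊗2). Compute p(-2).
p(-2) = -7

A tropical monomial a ⊗ x^⊗i evaluates to a + i · x. Evaluating each term at x = -2:
  Term 0 contributes -2 + 0 · -2 = -2
  Term 1 contributes 9 + 1 · -2 = 7
  Term 2 contributes -3 + 2 · -2 = -7
p(-2) = ⊕ of these = min[-2, 7, -7] = -7.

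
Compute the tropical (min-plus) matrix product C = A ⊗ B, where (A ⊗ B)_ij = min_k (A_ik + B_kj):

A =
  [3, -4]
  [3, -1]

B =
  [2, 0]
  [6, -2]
A ⊗ B =
  [2, -6]
  [5, -3]

Apply the min-plus product entry-by-entry:
  C[0][0] = min over k of (A[0][0] + B[0][0] = 3 + 2 = 5, A[0][1] + B[1][0] = -4 + 6 = 2) = 2 (attained at k = 1)
  C[0][1] = min over k of (A[0][0] + B[0][1] = 3 + 0 = 3, A[0][1] + B[1][1] = -4 + -2 = -6) = -6 (attained at k = 1)
  C[1][0] = min over k of (A[1][0] + B[0][0] = 3 + 2 = 5, A[1][1] + B[1][0] = -1 + 6 = 5) = 5 (attained at k = 0)
  C[1][1] = min over k of (A[1][0] + B[0][1] = 3 + 0 = 3, A[1][1] + B[1][1] = -1 + -2 = -3) = -3 (attained at k = 1)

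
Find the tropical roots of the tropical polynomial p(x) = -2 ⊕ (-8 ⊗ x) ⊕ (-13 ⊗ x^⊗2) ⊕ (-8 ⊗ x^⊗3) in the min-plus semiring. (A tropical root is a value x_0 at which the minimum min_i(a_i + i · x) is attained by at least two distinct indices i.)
Roots: {-5, 5, 6}

Each tropical root is a break point of the lower envelope of the lines y = a_i + i · x (there are 4 lines, with slopes 0, 1, ..., 3). Only the lines that attain the minimum somewhere contribute to roots; other lines are dominated. Here the surviving (envelope) indices are i = 3, i = 2, i = 1, i = 0.
Intersections between consecutive envelope lines give the roots: for adjacent envelope indices i < j the intersection is x = (a_i − a_j) / (j − i). Reading off the sorted break points: {-5, 5, 6}.
Verification: at each break x_0, at least two indices attain the minimum of min_i(a_i + i · x_0).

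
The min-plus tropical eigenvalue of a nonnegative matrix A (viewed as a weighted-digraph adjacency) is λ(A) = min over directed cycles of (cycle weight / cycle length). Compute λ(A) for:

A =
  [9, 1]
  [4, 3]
λ(A) = 5/2

Enumerate directed cycles and compute their means (weight / length). Sample:
  cycle 0 → 0: weight = 9, length = 1, mean = 9/1 ≈ 9.000
  cycle 1 → 1: weight = 3, length = 1, mean = 3/1 ≈ 3.000
  cycle 0 → 1 → 0: weight = 5, length = 2, mean = 5/2 ≈ 2.500
  cycle 1 → 0 → 1: weight = 5, length = 2, mean = 5/2 ≈ 2.500
Minimum mean = 2.500, attained e.g. along the cycle 0 → 1 → 0 with weight 5 and length 2. So λ(A) = 5/2 = 5/2.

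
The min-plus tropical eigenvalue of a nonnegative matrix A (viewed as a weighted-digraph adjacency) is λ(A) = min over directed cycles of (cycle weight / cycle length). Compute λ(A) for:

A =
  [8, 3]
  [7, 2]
λ(A) = 2

Enumerate directed cycles and compute their means (weight / length). Sample:
  cycle 0 → 0: weight = 8, length = 1, mean = 8/1 ≈ 8.000
  cycle 1 → 1: weight = 2, length = 1, mean = 2/1 ≈ 2.000
  cycle 0 → 1 → 0: weight = 10, length = 2, mean = 10/2 ≈ 5.000
  cycle 1 → 0 → 1: weight = 10, length = 2, mean = 10/2 ≈ 5.000
Minimum mean = 2.000, attained e.g. along the cycle 1 → 1 with weight 2 and length 1. So λ(A) = 2/1 = 2.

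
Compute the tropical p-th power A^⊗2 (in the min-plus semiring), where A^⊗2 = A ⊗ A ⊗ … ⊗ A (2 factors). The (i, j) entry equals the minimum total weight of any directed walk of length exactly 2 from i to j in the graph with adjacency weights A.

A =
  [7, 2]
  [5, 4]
A^⊗2 =
  [7, 6]
  [9, 7]

Each entry (A^⊗2)_ij equals the minimum over all length-2 walks i = v_0 → v_1 → … → v_2 = j of Σ_t A[v_t][v_{t+1}]. For example, for (i, j) = (0, 1) we minimise over 2 possible intermediate vertex sequences; the minimum is 6, attained along the walk 0 → 1 → 1.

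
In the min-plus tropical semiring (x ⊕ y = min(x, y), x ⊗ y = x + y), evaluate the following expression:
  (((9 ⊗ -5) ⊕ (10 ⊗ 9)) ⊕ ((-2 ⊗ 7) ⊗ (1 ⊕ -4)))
(((9 ⊗ -5) ⊕ (10 ⊗ 9)) ⊕ ((-2 ⊗ 7) ⊗ (1 ⊕ -4))) = 1

Expand innermost to outermost. Recall ⊕ takes the minimum of its arguments and ⊗ takes their sum. Working out the expression (((9 ⊗ -5) ⊕ (10 ⊗ 9)) ⊕ ((-2 ⊗ 7) ⊗ (1 ⊕ -4))) gives 1.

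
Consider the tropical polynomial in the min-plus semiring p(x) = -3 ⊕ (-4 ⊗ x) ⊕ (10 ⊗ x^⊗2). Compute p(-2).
p(-2) = -6

A tropical monomial a ⊗ x^⊗i evaluates to a + i · x. Evaluating each term at x = -2:
  Term 0 contributes -3 + 0 · -2 = -3
  Term 1 contributes -4 + 1 · -2 = -6
  Term 2 contributes 10 + 2 · -2 = 6
p(-2) = ⊕ of these = min[-3, -6, 6] = -6.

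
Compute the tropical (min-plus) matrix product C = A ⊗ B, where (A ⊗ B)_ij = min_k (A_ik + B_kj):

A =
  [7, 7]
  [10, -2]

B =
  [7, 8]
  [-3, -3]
A ⊗ B =
  [4, 4]
  [-5, -5]

Apply the min-plus product entry-by-entry:
  C[0][0] = min over k of (A[0][0] + B[0][0] = 7 + 7 = 14, A[0][1] + B[1][0] = 7 + -3 = 4) = 4 (attained at k = 1)
  C[0][1] = min over k of (A[0][0] + B[0][1] = 7 + 8 = 15, A[0][1] + B[1][1] = 7 + -3 = 4) = 4 (attained at k = 1)
  C[1][0] = min over k of (A[1][0] + B[0][0] = 10 + 7 = 17, A[1][1] + B[1][0] = -2 + -3 = -5) = -5 (attained at k = 1)
  C[1][1] = min over k of (A[1][0] + B[0][1] = 10 + 8 = 18, A[1][1] + B[1][1] = -2 + -3 = -5) = -5 (attained at k = 1)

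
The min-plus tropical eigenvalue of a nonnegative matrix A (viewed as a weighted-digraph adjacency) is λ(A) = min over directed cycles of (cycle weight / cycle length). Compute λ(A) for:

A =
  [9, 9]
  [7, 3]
λ(A) = 3

Enumerate directed cycles and compute their means (weight / length). Sample:
  cycle 0 → 0: weight = 9, length = 1, mean = 9/1 ≈ 9.000
  cycle 1 → 1: weight = 3, length = 1, mean = 3/1 ≈ 3.000
  cycle 0 → 1 → 0: weight = 16, length = 2, mean = 16/2 ≈ 8.000
  cycle 1 → 0 → 1: weight = 16, length = 2, mean = 16/2 ≈ 8.000
Minimum mean = 3.000, attained e.g. along the cycle 1 → 1 with weight 3 and length 1. So λ(A) = 3/1 = 3.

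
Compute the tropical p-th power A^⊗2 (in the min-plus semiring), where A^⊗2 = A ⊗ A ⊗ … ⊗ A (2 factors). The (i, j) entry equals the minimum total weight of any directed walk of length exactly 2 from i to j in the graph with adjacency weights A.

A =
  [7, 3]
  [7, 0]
A^⊗2 =
  [10, 3]
  [7, 0]

Each entry (A^⊗2)_ij equals the minimum over all length-2 walks i = v_0 → v_1 → … → v_2 = j of Σ_t A[v_t][v_{t+1}]. For example, for (i, j) = (0, 1) we minimise over 2 possible intermediate vertex sequences; the minimum is 3, attained along the walk 0 → 1 → 1.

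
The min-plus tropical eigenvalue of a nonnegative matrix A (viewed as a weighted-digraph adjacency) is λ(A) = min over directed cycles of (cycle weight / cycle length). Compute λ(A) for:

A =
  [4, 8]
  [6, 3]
λ(A) = 3

Enumerate directed cycles and compute their means (weight / length). Sample:
  cycle 0 → 0: weight = 4, length = 1, mean = 4/1 ≈ 4.000
  cycle 1 → 1: weight = 3, length = 1, mean = 3/1 ≈ 3.000
  cycle 0 → 1 → 0: weight = 14, length = 2, mean = 14/2 ≈ 7.000
  cycle 1 → 0 → 1: weight = 14, length = 2, mean = 14/2 ≈ 7.000
Minimum mean = 3.000, attained e.g. along the cycle 1 → 1 with weight 3 and length 1. So λ(A) = 3/1 = 3.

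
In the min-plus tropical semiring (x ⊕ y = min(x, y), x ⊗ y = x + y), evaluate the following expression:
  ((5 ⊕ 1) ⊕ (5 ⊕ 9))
((5 ⊕ 1) ⊕ (5 ⊕ 9)) = 1

Expand innermost to outermost. Recall ⊕ takes the minimum of its arguments and ⊗ takes their sum. Working out the expression ((5 ⊕ 1) ⊕ (5 ⊕ 9)) gives 1.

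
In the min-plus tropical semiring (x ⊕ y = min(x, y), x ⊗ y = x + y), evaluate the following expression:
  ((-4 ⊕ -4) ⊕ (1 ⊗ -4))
((-4 ⊕ -4) ⊕ (1 ⊗ -4)) = -4

Expand innermost to outermost. Recall ⊕ takes the minimum of its arguments and ⊗ takes their sum. Working out the expression ((-4 ⊕ -4) ⊕ (1 ⊗ -4)) gives -4.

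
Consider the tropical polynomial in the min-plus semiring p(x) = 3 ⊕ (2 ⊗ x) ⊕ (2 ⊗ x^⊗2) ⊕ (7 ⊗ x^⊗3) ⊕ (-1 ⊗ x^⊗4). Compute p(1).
p(1) = 3

A tropical monomial a ⊗ x^⊗i evaluates to a + i · x. Evaluating each term at x = 1:
  Term 0 contributes 3 + 0 · 1 = 3
  Term 1 contributes 2 + 1 · 1 = 3
  Term 2 contributes 2 + 2 · 1 = 4
  Term 3 contributes 7 + 3 · 1 = 10
  Term 4 contributes -1 + 4 · 1 = 3
p(1) = ⊕ of these = min[3, 3, 4, 10, 3] = 3.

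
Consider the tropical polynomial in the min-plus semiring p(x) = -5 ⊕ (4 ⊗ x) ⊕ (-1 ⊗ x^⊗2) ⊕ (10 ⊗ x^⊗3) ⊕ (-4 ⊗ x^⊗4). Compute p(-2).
p(-2) = -12

A tropical monomial a ⊗ x^⊗i evaluates to a + i · x. Evaluating each term at x = -2:
  Term 0 contributes -5 + 0 · -2 = -5
  Term 1 contributes 4 + 1 · -2 = 2
  Term 2 contributes -1 + 2 · -2 = -5
  Term 3 contributes 10 + 3 · -2 = 4
  Term 4 contributes -4 + 4 · -2 = -12
p(-2) = ⊕ of these = min[-5, 2, -5, 4, -12] = -12.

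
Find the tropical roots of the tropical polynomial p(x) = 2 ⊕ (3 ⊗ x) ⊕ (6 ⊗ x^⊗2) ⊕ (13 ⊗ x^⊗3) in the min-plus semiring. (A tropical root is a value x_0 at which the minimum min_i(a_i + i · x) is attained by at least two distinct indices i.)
Roots: {-7, -3, -1}

Each tropical root is a break point of the lower envelope of the lines y = a_i + i · x (there are 4 lines, with slopes 0, 1, ..., 3). Only the lines that attain the minimum somewhere contribute to roots; other lines are dominated. Here the surviving (envelope) indices are i = 3, i = 2, i = 1, i = 0.
Intersections between consecutive envelope lines give the roots: for adjacent envelope indices i < j the intersection is x = (a_i − a_j) / (j − i). Reading off the sorted break points: {-7, -3, -1}.
Verification: at each break x_0, at least two indices attain the minimum of min_i(a_i + i · x_0).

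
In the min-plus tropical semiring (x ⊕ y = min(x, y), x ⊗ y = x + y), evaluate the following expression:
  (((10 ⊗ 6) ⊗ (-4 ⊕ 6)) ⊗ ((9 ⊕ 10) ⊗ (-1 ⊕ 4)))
(((10 ⊗ 6) ⊗ (-4 ⊕ 6)) ⊗ ((9 ⊕ 10) ⊗ (-1 ⊕ 4))) = 20

Expand innermost to outermost. Recall ⊕ takes the minimum of its arguments and ⊗ takes their sum. Working out the expression (((10 ⊗ 6) ⊗ (-4 ⊕ 6)) ⊗ ((9 ⊕ 10) ⊗ (-1 ⊕ 4))) gives 20.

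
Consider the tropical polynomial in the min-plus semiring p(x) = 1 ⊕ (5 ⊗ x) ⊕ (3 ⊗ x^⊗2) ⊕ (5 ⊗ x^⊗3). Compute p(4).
p(4) = 1

A tropical monomial a ⊗ x^⊗i evaluates to a + i · x. Evaluating each term at x = 4:
  Term 0 contributes 1 + 0 · 4 = 1
  Term 1 contributes 5 + 1 · 4 = 9
  Term 2 contributes 3 + 2 · 4 = 11
  Term 3 contributes 5 + 3 · 4 = 17
p(4) = ⊕ of these = min[1, 9, 11, 17] = 1.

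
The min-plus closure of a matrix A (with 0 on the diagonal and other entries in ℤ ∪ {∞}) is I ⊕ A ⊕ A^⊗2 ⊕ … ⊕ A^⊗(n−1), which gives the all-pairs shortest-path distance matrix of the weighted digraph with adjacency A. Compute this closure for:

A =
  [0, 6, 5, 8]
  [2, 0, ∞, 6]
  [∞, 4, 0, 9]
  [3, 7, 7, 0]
Closure =
  [0, 6, 5, 8]
  [2, 0, 7, 6]
  [6, 4, 0, 9]
  [3, 7, 7, 0]

This is the Floyd-Warshall all-pairs shortest-path computation. For each intermediate vertex k = 0, 1, …, 3, update dist[i][j] ← min(dist[i][j], dist[i][k] + dist[k][j]). The final matrix gives, for each (i, j), the minimum total weight of any directed path from i to j (possibly empty when i = j).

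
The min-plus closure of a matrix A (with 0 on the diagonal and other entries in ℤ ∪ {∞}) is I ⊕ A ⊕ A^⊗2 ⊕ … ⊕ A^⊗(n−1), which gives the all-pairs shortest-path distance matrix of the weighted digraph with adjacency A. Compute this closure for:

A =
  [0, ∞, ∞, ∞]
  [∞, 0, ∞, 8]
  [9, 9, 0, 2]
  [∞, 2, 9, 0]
Closure =
  [0, ∞, ∞, ∞]
  [26, 0, 17, 8]
  [9, 4, 0, 2]
  [18, 2, 9, 0]

This is the Floyd-Warshall all-pairs shortest-path computation. For each intermediate vertex k = 0, 1, …, 3, update dist[i][j] ← min(dist[i][j], dist[i][k] + dist[k][j]). The final matrix gives, for each (i, j), the minimum total weight of any directed path from i to j (possibly empty when i = j).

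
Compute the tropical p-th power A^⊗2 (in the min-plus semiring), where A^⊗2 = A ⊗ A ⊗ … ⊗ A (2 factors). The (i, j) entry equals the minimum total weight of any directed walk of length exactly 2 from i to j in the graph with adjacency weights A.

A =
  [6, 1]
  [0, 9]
A^⊗2 =
  [1, 7]
  [6, 1]

Each entry (A^⊗2)_ij equals the minimum over all length-2 walks i = v_0 → v_1 → … → v_2 = j of Σ_t A[v_t][v_{t+1}]. For example, for (i, j) = (0, 1) we minimise over 2 possible intermediate vertex sequences; the minimum is 7, attained along the walk 0 → 0 → 1.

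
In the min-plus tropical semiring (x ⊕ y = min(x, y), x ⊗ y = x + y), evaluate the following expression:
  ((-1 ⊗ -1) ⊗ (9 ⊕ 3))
((-1 ⊗ -1) ⊗ (9 ⊕ 3)) = 1

Expand innermost to outermost. Recall ⊕ takes the minimum of its arguments and ⊗ takes their sum. Working out the expression ((-1 ⊗ -1) ⊗ (9 ⊕ 3)) gives 1.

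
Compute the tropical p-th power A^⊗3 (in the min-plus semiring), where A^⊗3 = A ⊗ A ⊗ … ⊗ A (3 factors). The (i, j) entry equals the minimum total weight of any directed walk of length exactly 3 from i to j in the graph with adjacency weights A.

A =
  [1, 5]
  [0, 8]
A^⊗3 =
  [3, 7]
  [2, 6]

Each entry (A^⊗3)_ij equals the minimum over all length-3 walks i = v_0 → v_1 → … → v_3 = j of Σ_t A[v_t][v_{t+1}]. For example, for (i, j) = (0, 1) we minimise over 4 possible intermediate vertex sequences; the minimum is 7, attained along the walk 0 → 0 → 0 → 1.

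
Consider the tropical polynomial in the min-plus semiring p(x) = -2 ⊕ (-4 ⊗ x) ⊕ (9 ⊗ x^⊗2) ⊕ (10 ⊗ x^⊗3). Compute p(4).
p(4) = -2

A tropical monomial a ⊗ x^⊗i evaluates to a + i · x. Evaluating each term at x = 4:
  Term 0 contributes -2 + 0 · 4 = -2
  Term 1 contributes -4 + 1 · 4 = 0
  Term 2 contributes 9 + 2 · 4 = 17
  Term 3 contributes 10 + 3 · 4 = 22
p(4) = ⊕ of these = min[-2, 0, 17, 22] = -2.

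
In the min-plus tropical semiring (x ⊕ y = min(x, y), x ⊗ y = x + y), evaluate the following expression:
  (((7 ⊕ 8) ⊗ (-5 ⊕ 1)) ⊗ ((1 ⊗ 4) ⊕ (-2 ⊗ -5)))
(((7 ⊕ 8) ⊗ (-5 ⊕ 1)) ⊗ ((1 ⊗ 4) ⊕ (-2 ⊗ -5))) = -5

Expand innermost to outermost. Recall ⊕ takes the minimum of its arguments and ⊗ takes their sum. Working out the expression (((7 ⊕ 8) ⊗ (-5 ⊕ 1)) ⊗ ((1 ⊗ 4) ⊕ (-2 ⊗ -5))) gives -5.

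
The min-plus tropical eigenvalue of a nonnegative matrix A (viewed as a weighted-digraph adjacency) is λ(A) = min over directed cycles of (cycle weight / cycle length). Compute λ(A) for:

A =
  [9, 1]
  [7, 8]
λ(A) = 4

Enumerate directed cycles and compute their means (weight / length). Sample:
  cycle 0 → 0: weight = 9, length = 1, mean = 9/1 ≈ 9.000
  cycle 1 → 1: weight = 8, length = 1, mean = 8/1 ≈ 8.000
  cycle 0 → 1 → 0: weight = 8, length = 2, mean = 8/2 ≈ 4.000
  cycle 1 → 0 → 1: weight = 8, length = 2, mean = 8/2 ≈ 4.000
Minimum mean = 4.000, attained e.g. along the cycle 0 → 1 → 0 with weight 8 and length 2. So λ(A) = 8/2 = 4.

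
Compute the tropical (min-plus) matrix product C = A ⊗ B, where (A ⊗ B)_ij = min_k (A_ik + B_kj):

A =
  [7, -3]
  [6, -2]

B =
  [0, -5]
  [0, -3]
A ⊗ B =
  [-3, -6]
  [-2, -5]

Apply the min-plus product entry-by-entry:
  C[0][0] = min over k of (A[0][0] + B[0][0] = 7 + 0 = 7, A[0][1] + B[1][0] = -3 + 0 = -3) = -3 (attained at k = 1)
  C[0][1] = min over k of (A[0][0] + B[0][1] = 7 + -5 = 2, A[0][1] + B[1][1] = -3 + -3 = -6) = -6 (attained at k = 1)
  C[1][0] = min over k of (A[1][0] + B[0][0] = 6 + 0 = 6, A[1][1] + B[1][0] = -2 + 0 = -2) = -2 (attained at k = 1)
  C[1][1] = min over k of (A[1][0] + B[0][1] = 6 + -5 = 1, A[1][1] + B[1][1] = -2 + -3 = -5) = -5 (attained at k = 1)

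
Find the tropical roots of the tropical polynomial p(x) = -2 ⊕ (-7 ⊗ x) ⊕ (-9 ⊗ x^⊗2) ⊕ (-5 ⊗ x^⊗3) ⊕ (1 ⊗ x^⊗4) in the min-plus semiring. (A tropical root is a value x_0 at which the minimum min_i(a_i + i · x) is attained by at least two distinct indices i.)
Roots: {-6, -4, 2, 5}

Each tropical root is a break point of the lower envelope of the lines y = a_i + i · x (there are 5 lines, with slopes 0, 1, ..., 4). Only the lines that attain the minimum somewhere contribute to roots; other lines are dominated. Here the surviving (envelope) indices are i = 4, i = 3, i = 2, i = 1, i = 0.
Intersections between consecutive envelope lines give the roots: for adjacent envelope indices i < j the intersection is x = (a_i − a_j) / (j − i). Reading off the sorted break points: {-6, -4, 2, 5}.
Verification: at each break x_0, at least two indices attain the minimum of min_i(a_i + i · x_0).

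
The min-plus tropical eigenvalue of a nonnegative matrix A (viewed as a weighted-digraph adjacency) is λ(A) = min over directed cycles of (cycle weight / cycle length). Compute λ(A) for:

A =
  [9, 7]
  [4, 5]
λ(A) = 5

Enumerate directed cycles and compute their means (weight / length). Sample:
  cycle 0 → 0: weight = 9, length = 1, mean = 9/1 ≈ 9.000
  cycle 1 → 1: weight = 5, length = 1, mean = 5/1 ≈ 5.000
  cycle 0 → 1 → 0: weight = 11, length = 2, mean = 11/2 ≈ 5.500
  cycle 1 → 0 → 1: weight = 11, length = 2, mean = 11/2 ≈ 5.500
Minimum mean = 5.000, attained e.g. along the cycle 1 → 1 with weight 5 and length 1. So λ(A) = 5/1 = 5.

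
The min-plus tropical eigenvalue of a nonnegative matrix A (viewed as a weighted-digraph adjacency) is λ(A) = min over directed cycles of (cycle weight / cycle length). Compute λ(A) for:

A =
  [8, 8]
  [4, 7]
λ(A) = 6

Enumerate directed cycles and compute their means (weight / length). Sample:
  cycle 0 → 0: weight = 8, length = 1, mean = 8/1 ≈ 8.000
  cycle 1 → 1: weight = 7, length = 1, mean = 7/1 ≈ 7.000
  cycle 0 → 1 → 0: weight = 12, length = 2, mean = 12/2 ≈ 6.000
  cycle 1 → 0 → 1: weight = 12, length = 2, mean = 12/2 ≈ 6.000
Minimum mean = 6.000, attained e.g. along the cycle 0 → 1 → 0 with weight 12 and length 2. So λ(A) = 12/2 = 6.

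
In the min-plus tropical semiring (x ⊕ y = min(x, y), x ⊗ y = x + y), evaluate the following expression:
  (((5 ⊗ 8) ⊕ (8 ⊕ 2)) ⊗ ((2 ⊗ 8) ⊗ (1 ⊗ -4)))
(((5 ⊗ 8) ⊕ (8 ⊕ 2)) ⊗ ((2 ⊗ 8) ⊗ (1 ⊗ -4))) = 9

Expand innermost to outermost. Recall ⊕ takes the minimum of its arguments and ⊗ takes their sum. Working out the expression (((5 ⊗ 8) ⊕ (8 ⊕ 2)) ⊗ ((2 ⊗ 8) ⊗ (1 ⊗ -4))) gives 9.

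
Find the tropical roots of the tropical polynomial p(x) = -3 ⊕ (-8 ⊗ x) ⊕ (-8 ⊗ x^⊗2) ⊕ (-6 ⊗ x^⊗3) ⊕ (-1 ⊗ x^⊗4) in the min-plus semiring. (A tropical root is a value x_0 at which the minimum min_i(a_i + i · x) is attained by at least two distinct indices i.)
Roots: {-5, -2, 0, 5}

Each tropical root is a break point of the lower envelope of the lines y = a_i + i · x (there are 5 lines, with slopes 0, 1, ..., 4). Only the lines that attain the minimum somewhere contribute to roots; other lines are dominated. Here the surviving (envelope) indices are i = 4, i = 3, i = 2, i = 1, i = 0.
Intersections between consecutive envelope lines give the roots: for adjacent envelope indices i < j the intersection is x = (a_i − a_j) / (j − i). Reading off the sorted break points: {-5, -2, 0, 5}.
Verification: at each break x_0, at least two indices attain the minimum of min_i(a_i + i · x_0).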